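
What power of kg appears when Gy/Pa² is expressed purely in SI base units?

-2

Pa = kg·m⁻¹·s⁻².
So Pa⁻² = kg⁻²·m²·s⁴.
Gy = m²·s⁻².
Combining: Pa⁻²·Gy = (kg⁻²·m²·s⁴) · (m²·s⁻²) = kg⁻²·m⁴·s².
The exponent of kg is -2.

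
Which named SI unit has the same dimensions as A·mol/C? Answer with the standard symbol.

C = A·s = s·A (charge = current × time).
So C⁻¹ = s⁻¹·A⁻¹.
Combining: C⁻¹·A·mol = (s⁻¹·A⁻¹) · A · mol = s⁻¹·mol.
s⁻¹·mol is the base-SI form of the katal.

kat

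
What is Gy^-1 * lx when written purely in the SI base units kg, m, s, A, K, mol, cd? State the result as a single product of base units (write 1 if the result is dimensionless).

Gy = m²·s⁻².
So Gy⁻¹ = m⁻²·s².
lx = m⁻²·cd.
Combining: Gy⁻¹·lx = (m⁻²·s²) · (m⁻²·cd) = m⁻⁴·s²·cd.

m⁻⁴·s²·cd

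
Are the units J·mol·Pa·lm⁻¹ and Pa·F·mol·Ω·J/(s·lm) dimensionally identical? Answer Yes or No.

Yes

Left side:
  J = N·m (work = force × distance),
      = kg·m²·s⁻².
  Pa = N/m² (pressure = force per area),
      = kg·m⁻¹·s⁻².
  lm = cd·sr = cd (luminous flux; sr is dimensionless).
  So lm⁻¹ = cd⁻¹.
  Combining: J·mol·Pa·lm⁻¹ = (kg·m²·s⁻²) · mol · (kg·m⁻¹·s⁻²) · cd⁻¹ = kg²·m·s⁻⁴·mol·cd⁻¹.
Right side:
  Pa = N/m² (pressure = force per area),
      = kg·m⁻¹·s⁻².
  F = C/V (capacitance = charge per voltage),
      = A·s/(kg·m²·s⁻³·A⁻¹) (substituting C and V),
      = kg⁻¹·m⁻²·s⁴·A².
  Ω = V/A (resistance = voltage per current),
      = kg·m²·s⁻³·A⁻².
  J = N·m (work = force × distance),
      = kg·m²·s⁻².
  lm = cd·sr = cd (luminous flux; sr is dimensionless).
  So lm⁻¹ = cd⁻¹.
  Combining: Pa·F·mol·Ω·s⁻¹·J·lm⁻¹ = (kg·m⁻¹·s⁻²) · (kg⁻¹·m⁻²·s⁴·A²) · mol · (kg·m²·s⁻³·A⁻²) · s⁻¹ · (kg·m²·s⁻²) · cd⁻¹ = kg²·m·s⁻⁴·mol·cd⁻¹.
Both reduce to kg²·m·s⁻⁴·mol·cd⁻¹.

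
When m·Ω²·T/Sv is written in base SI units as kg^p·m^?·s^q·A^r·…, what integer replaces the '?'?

3

Sv = m²·s⁻².
So Sv⁻¹ = m⁻²·s².
Ω = kg·m²·s⁻³·A⁻².
So Ω² = kg²·m⁴·s⁻⁶·A⁻⁴.
T = kg·s⁻²·A⁻¹.
Combining: Sv⁻¹·m·Ω²·T = (m⁻²·s²) · m · (kg²·m⁴·s⁻⁶·A⁻⁴) · (kg·s⁻²·A⁻¹) = kg³·m³·s⁻⁶·A⁻⁵.
The exponent of m is 3.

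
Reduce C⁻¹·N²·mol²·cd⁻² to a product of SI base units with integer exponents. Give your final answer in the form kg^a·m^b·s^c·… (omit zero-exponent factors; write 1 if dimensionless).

C = A·s = s·A (charge = current × time).
So C⁻¹ = s⁻¹·A⁻¹.
N = kg·m/s² = kg·m·s⁻² (force = mass × acceleration).
So N² = kg²·m²·s⁻⁴.
Combining: C⁻¹·N²·mol²·cd⁻² = (s⁻¹·A⁻¹) · (kg²·m²·s⁻⁴) · mol² · cd⁻² = kg²·m²·s⁻⁵·A⁻¹·mol²·cd⁻².

kg²·m²·s⁻⁵·A⁻¹·mol²·cd⁻²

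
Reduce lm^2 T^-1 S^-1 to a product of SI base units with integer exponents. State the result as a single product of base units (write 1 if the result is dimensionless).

lm = cd.
So lm² = cd².
T = kg·s⁻²·A⁻¹.
So T⁻¹ = kg⁻¹·s²·A.
S = kg⁻¹·m⁻²·s³·A².
So S⁻¹ = kg·m²·s⁻³·A⁻².
Combining: lm²·T⁻¹·S⁻¹ = cd² · (kg⁻¹·s²·A) · (kg·m²·s⁻³·A⁻²) = m²·s⁻¹·A⁻¹·cd².

m²·s⁻¹·A⁻¹·cd²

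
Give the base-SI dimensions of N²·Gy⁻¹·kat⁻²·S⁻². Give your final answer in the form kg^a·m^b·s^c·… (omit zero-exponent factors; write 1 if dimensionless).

N = kg·m/s² = kg·m·s⁻² (force = mass × acceleration).
So N² = kg²·m²·s⁻⁴.
Gy = J/kg (absorbed dose = energy per mass),
    = m²·s⁻².
So Gy⁻¹ = m⁻²·s².
kat = mol/s = s⁻¹·mol (catalytic activity).
So kat⁻² = s²·mol⁻².
S = 1/Ω (conductance is reciprocal resistance),
    = kg⁻¹·m⁻²·s³·A².
So S⁻² = kg²·m⁴·s⁻⁶·A⁻⁴.
Combining: N²·Gy⁻¹·kat⁻²·S⁻² = (kg²·m²·s⁻⁴) · (m⁻²·s²) · (s²·mol⁻²) · (kg²·m⁴·s⁻⁶·A⁻⁴) = kg⁴·m⁴·s⁻⁶·A⁻⁴·mol⁻².

kg⁴·m⁴·s⁻⁶·A⁻⁴·mol⁻²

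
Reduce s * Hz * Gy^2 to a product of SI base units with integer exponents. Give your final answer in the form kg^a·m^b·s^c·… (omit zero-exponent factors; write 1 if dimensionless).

Hz = 1/s = s⁻¹ (frequency is cycles per second).
Gy = J/kg (absorbed dose = energy per mass),
    = m²·s⁻².
So Gy² = m⁴·s⁻⁴.
Combining: s·Hz·Gy² = s · s⁻¹ · (m⁴·s⁻⁴) = m⁴·s⁻⁴.

m⁴·s⁻⁴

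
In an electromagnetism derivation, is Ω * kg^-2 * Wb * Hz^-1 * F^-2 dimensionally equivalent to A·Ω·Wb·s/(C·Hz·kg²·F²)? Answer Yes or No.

Yes

Left side:
  Ω = kg·m²·s⁻³·A⁻².
  Wb = kg·m²·s⁻²·A⁻¹.
  Hz = s⁻¹.
  So Hz⁻¹ = s.
  F = kg⁻¹·m⁻²·s⁴·A².
  So F⁻² = kg²·m⁴·s⁻⁸·A⁻⁴.
  Combining: Ω·kg⁻²·Wb·Hz⁻¹·F⁻² = (kg·m²·s⁻³·A⁻²) · kg⁻² · (kg·m²·s⁻²·A⁻¹) · s · (kg²·m⁴·s⁻⁸·A⁻⁴) = kg²·m⁸·s⁻¹²·A⁻⁷.
Right side:
  C = s·A.
  So C⁻¹ = s⁻¹·A⁻¹.
  Hz = s⁻¹.
  So Hz⁻¹ = s.
  Ω = kg·m²·s⁻³·A⁻².
  Wb = kg·m²·s⁻²·A⁻¹.
  F = kg⁻¹·m⁻²·s⁴·A².
  So F⁻² = kg²·m⁴·s⁻⁸·A⁻⁴.
  Combining: C⁻¹·Hz⁻¹·A·Ω·Wb·kg⁻²·s·F⁻² = (s⁻¹·A⁻¹) · s · A · (kg·m²·s⁻³·A⁻²) · (kg·m²·s⁻²·A⁻¹) · kg⁻² · s · (kg²·m⁴·s⁻⁸·A⁻⁴) = kg²·m⁸·s⁻¹²·A⁻⁷.
Both reduce to kg²·m⁸·s⁻¹²·A⁻⁷.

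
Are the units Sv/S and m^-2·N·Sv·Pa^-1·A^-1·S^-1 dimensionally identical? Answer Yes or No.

Left side:
  Sv = J/kg (equivalent dose = energy per mass),
      = m²·s⁻².
  S = 1/Ω (conductance is reciprocal resistance),
      = kg⁻¹·m⁻²·s³·A².
  So S⁻¹ = kg·m²·s⁻³·A⁻².
  Combining: Sv·S⁻¹ = (m²·s⁻²) · (kg·m²·s⁻³·A⁻²) = kg·m⁴·s⁻⁵·A⁻².
Right side:
  N = kg·m·s⁻².
  Sv = m²·s⁻².
  Pa = kg·m⁻¹·s⁻².
  So Pa⁻¹ = kg⁻¹·m·s².
  S = kg⁻¹·m⁻²·s³·A².
  So S⁻¹ = kg·m²·s⁻³·A⁻².
  Combining: m⁻²·N·Sv·Pa⁻¹·A⁻¹·S⁻¹ = m⁻² · (kg·m·s⁻²) · (m²·s⁻²) · (kg⁻¹·m·s²) · A⁻¹ · (kg·m²·s⁻³·A⁻²) = kg·m⁴·s⁻⁵·A⁻³.
Left is kg·m⁴·s⁻⁵·A⁻²; right is kg·m⁴·s⁻⁵·A⁻³ — different.

No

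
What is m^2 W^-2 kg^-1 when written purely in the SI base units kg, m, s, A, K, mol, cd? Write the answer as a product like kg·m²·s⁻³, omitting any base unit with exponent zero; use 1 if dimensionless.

kg⁻³·m⁻²·s⁶

W = J/s (power = energy per time),
    = kg·m²·s⁻³.
So W⁻² = kg⁻²·m⁻⁴·s⁶.
Combining: m²·W⁻²·kg⁻¹ = m² · (kg⁻²·m⁻⁴·s⁶) · kg⁻¹ = kg⁻³·m⁻²·s⁶.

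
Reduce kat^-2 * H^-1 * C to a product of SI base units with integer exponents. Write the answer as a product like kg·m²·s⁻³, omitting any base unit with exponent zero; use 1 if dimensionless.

kg⁻¹·m⁻²·s⁵·A³·mol⁻²

kat = mol/s = s⁻¹·mol (catalytic activity).
So kat⁻² = s²·mol⁻².
H = Wb/A (inductance = flux per current),
    = kg·m²·s⁻²·A⁻².
So H⁻¹ = kg⁻¹·m⁻²·s²·A².
C = A·s = s·A (charge = current × time).
Combining: kat⁻²·H⁻¹·C = (s²·mol⁻²) · (kg⁻¹·m⁻²·s²·A²) · (s·A) = kg⁻¹·m⁻²·s⁵·A³·mol⁻².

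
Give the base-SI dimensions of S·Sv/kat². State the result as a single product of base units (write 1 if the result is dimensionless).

kg⁻¹·s³·A²·mol⁻²

kat = s⁻¹·mol.
So kat⁻² = s²·mol⁻².
S = kg⁻¹·m⁻²·s³·A².
Sv = m²·s⁻².
Combining: kat⁻²·S·Sv = (s²·mol⁻²) · (kg⁻¹·m⁻²·s³·A²) · (m²·s⁻²) = kg⁻¹·s³·A²·mol⁻².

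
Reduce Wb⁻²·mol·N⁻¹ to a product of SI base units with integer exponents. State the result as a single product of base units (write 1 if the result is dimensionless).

kg⁻³·m⁻⁵·s⁶·A²·mol

Wb = kg·m²·s⁻²·A⁻¹.
So Wb⁻² = kg⁻²·m⁻⁴·s⁴·A².
N = kg·m·s⁻².
So N⁻¹ = kg⁻¹·m⁻¹·s².
Combining: Wb⁻²·mol·N⁻¹ = (kg⁻²·m⁻⁴·s⁴·A²) · mol · (kg⁻¹·m⁻¹·s²) = kg⁻³·m⁻⁵·s⁶·A²·mol.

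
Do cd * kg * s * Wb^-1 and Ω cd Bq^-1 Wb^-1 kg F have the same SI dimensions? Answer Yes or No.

No

Left side:
  Wb = kg·m²·s⁻²·A⁻¹.
  So Wb⁻¹ = kg⁻¹·m⁻²·s²·A.
  Combining: cd·kg·s·Wb⁻¹ = cd · kg · s · (kg⁻¹·m⁻²·s²·A) = m⁻²·s³·A·cd.
Right side:
  Ω = V/A (resistance = voltage per current),
      = kg·m²·s⁻³·A⁻².
  Bq = 1/s = s⁻¹ (activity is decays per second).
  So Bq⁻¹ = s.
  Wb = V·s (flux: a volt is a weber per second),
      = kg·m²·s⁻²·A⁻¹.
  So Wb⁻¹ = kg⁻¹·m⁻²·s²·A.
  F = C/V (capacitance = charge per voltage),
      = A·s/(kg·m²·s⁻³·A⁻¹) (substituting C and V),
      = kg⁻¹·m⁻²·s⁴·A².
  Combining: Ω·cd·Bq⁻¹·Wb⁻¹·kg·F = (kg·m²·s⁻³·A⁻²) · cd · s · (kg⁻¹·m⁻²·s²·A) · kg · (kg⁻¹·m⁻²·s⁴·A²) = m⁻²·s⁴·A·cd.
Left is m⁻²·s³·A·cd; right is m⁻²·s⁴·A·cd — different.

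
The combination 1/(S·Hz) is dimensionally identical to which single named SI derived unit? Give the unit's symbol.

H

S = 1/Ω (conductance is reciprocal resistance),
    = kg⁻¹·m⁻²·s³·A².
So S⁻¹ = kg·m²·s⁻³·A⁻².
Hz = 1/s = s⁻¹ (frequency is cycles per second).
So Hz⁻¹ = s.
Combining: S⁻¹·Hz⁻¹ = (kg·m²·s⁻³·A⁻²) · s = kg·m²·s⁻²·A⁻².
kg·m²·s⁻²·A⁻² is the base-SI form of the henry.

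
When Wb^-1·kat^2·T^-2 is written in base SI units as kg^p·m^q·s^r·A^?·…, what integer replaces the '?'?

3

Wb = kg·m²·s⁻²·A⁻¹.
So Wb⁻¹ = kg⁻¹·m⁻²·s²·A.
kat = s⁻¹·mol.
So kat² = s⁻²·mol².
T = kg·s⁻²·A⁻¹.
So T⁻² = kg⁻²·s⁴·A².
Combining: Wb⁻¹·kat²·T⁻² = (kg⁻¹·m⁻²·s²·A) · (s⁻²·mol²) · (kg⁻²·s⁴·A²) = kg⁻³·m⁻²·s⁴·A³·mol².
The exponent of A is 3.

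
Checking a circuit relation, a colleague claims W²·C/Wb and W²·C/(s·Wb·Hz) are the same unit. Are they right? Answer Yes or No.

Yes

Left side:
  W = J/s (power = energy per time),
      = kg·m²·s⁻³.
  So W² = kg²·m⁴·s⁻⁶.
  C = A·s = s·A (charge = current × time).
  Wb = V·s (flux: a volt is a weber per second),
      = kg·m²·s⁻²·A⁻¹.
  So Wb⁻¹ = kg⁻¹·m⁻²·s²·A.
  Combining: W²·C·Wb⁻¹ = (kg²·m⁴·s⁻⁶) · (s·A) · (kg⁻¹·m⁻²·s²·A) = kg·m²·s⁻³·A².
Right side:
  Wb = kg·m²·s⁻²·A⁻¹.
  So Wb⁻¹ = kg⁻¹·m⁻²·s²·A.
  Hz = s⁻¹.
  So Hz⁻¹ = s.
  W = kg·m²·s⁻³.
  So W² = kg²·m⁴·s⁻⁶.
  C = s·A.
  Combining: s⁻¹·Wb⁻¹·Hz⁻¹·W²·C = s⁻¹ · (kg⁻¹·m⁻²·s²·A) · s · (kg²·m⁴·s⁻⁶) · (s·A) = kg·m²·s⁻³·A².
Both reduce to kg·m²·s⁻³·A².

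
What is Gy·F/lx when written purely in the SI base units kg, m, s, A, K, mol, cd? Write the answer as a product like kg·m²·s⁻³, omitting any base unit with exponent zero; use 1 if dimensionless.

lx = lm/m² (illuminance = luminous flux per area),
    = m⁻²·cd.
So lx⁻¹ = m²·cd⁻¹.
Gy = J/kg (absorbed dose = energy per mass),
    = m²·s⁻².
F = C/V (capacitance = charge per voltage),
    = A·s/(kg·m²·s⁻³·A⁻¹) (substituting C and V),
    = kg⁻¹·m⁻²·s⁴·A².
Combining: lx⁻¹·Gy·F = (m²·cd⁻¹) · (m²·s⁻²) · (kg⁻¹·m⁻²·s⁴·A²) = kg⁻¹·m²·s²·A²·cd⁻¹.

kg⁻¹·m²·s²·A²·cd⁻¹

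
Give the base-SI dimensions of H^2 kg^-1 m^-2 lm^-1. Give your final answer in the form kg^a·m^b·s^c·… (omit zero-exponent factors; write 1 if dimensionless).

H = kg·m²·s⁻²·A⁻².
So H² = kg²·m⁴·s⁻⁴·A⁻⁴.
lm = cd.
So lm⁻¹ = cd⁻¹.
Combining: H²·kg⁻¹·m⁻²·lm⁻¹ = (kg²·m⁴·s⁻⁴·A⁻⁴) · kg⁻¹ · m⁻² · cd⁻¹ = kg·m²·s⁻⁴·A⁻⁴·cd⁻¹.

kg·m²·s⁻⁴·A⁻⁴·cd⁻¹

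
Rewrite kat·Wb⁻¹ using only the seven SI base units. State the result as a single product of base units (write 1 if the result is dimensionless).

kat = mol/s = s⁻¹·mol (catalytic activity).
Wb = V·s (flux: a volt is a weber per second),
    = kg·m²·s⁻²·A⁻¹.
So Wb⁻¹ = kg⁻¹·m⁻²·s²·A.
Combining: kat·Wb⁻¹ = (s⁻¹·mol) · (kg⁻¹·m⁻²·s²·A) = kg⁻¹·m⁻²·s·A·mol.

kg⁻¹·m⁻²·s·A·mol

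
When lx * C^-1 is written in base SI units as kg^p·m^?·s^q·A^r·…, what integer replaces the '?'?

lx = m⁻²·cd.
C = s·A.
So C⁻¹ = s⁻¹·A⁻¹.
Combining: lx·C⁻¹ = (m⁻²·cd) · (s⁻¹·A⁻¹) = m⁻²·s⁻¹·A⁻¹·cd.
The exponent of m is -2.

-2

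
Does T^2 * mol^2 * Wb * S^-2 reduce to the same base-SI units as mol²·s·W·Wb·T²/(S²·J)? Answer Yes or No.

Left side:
  T = Wb/m² (flux density = flux per area),
      = kg·s⁻²·A⁻¹.
  So T² = kg²·s⁻⁴·A⁻².
  Wb = V·s (flux: a volt is a weber per second),
      = kg·m²·s⁻²·A⁻¹.
  S = 1/Ω (conductance is reciprocal resistance),
      = kg⁻¹·m⁻²·s³·A².
  So S⁻² = kg²·m⁴·s⁻⁶·A⁻⁴.
  Combining: T²·mol²·Wb·S⁻² = (kg²·s⁻⁴·A⁻²) · mol² · (kg·m²·s⁻²·A⁻¹) · (kg²·m⁴·s⁻⁶·A⁻⁴) = kg⁵·m⁶·s⁻¹²·A⁻⁷·mol².
Right side:
  W = kg·m²·s⁻³.
  S = kg⁻¹·m⁻²·s³·A².
  So S⁻² = kg²·m⁴·s⁻⁶·A⁻⁴.
  Wb = kg·m²·s⁻²·A⁻¹.
  J = kg·m²·s⁻².
  So J⁻¹ = kg⁻¹·m⁻²·s².
  T = kg·s⁻²·A⁻¹.
  So T² = kg²·s⁻⁴·A⁻².
  Combining: mol²·s·W·S⁻²·Wb·J⁻¹·T² = mol² · s · (kg·m²·s⁻³) · (kg²·m⁴·s⁻⁶·A⁻⁴) · (kg·m²·s⁻²·A⁻¹) · (kg⁻¹·m⁻²·s²) · (kg²·s⁻⁴·A⁻²) = kg⁵·m⁶·s⁻¹²·A⁻⁷·mol².
Both reduce to kg⁵·m⁶·s⁻¹²·A⁻⁷·mol².

Yes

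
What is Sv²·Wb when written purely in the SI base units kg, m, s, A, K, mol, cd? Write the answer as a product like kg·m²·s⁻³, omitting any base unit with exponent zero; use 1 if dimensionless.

Sv = m²·s⁻².
So Sv² = m⁴·s⁻⁴.
Wb = kg·m²·s⁻²·A⁻¹.
Combining: Sv²·Wb = (m⁴·s⁻⁴) · (kg·m²·s⁻²·A⁻¹) = kg·m⁶·s⁻⁶·A⁻¹.

kg·m⁶·s⁻⁶·A⁻¹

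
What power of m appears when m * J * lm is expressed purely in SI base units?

3

J = N·m (work = force × distance),
    = kg·m²·s⁻².
lm = cd·sr = cd (luminous flux; sr is dimensionless).
Combining: m·J·lm = m · (kg·m²·s⁻²) · cd = kg·m³·s⁻²·cd.
The exponent of m is 3.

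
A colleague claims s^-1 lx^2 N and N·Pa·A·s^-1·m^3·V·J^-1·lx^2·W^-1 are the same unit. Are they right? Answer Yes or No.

Left side:
  lx = m⁻²·cd.
  So lx² = m⁻⁴·cd².
  N = kg·m·s⁻².
  Combining: s⁻¹·lx²·N = s⁻¹ · (m⁻⁴·cd²) · (kg·m·s⁻²) = kg·m⁻³·s⁻³·cd².
Right side:
  N = kg·m/s² = kg·m·s⁻² (force = mass × acceleration).
  Pa = N/m² (pressure = force per area),
      = kg·m⁻¹·s⁻².
  V = W/A (potential = power per current),
      = kg·m²·s⁻³·A⁻¹.
  J = N·m (work = force × distance),
      = kg·m²·s⁻².
  So J⁻¹ = kg⁻¹·m⁻²·s².
  lx = lm/m² (illuminance = luminous flux per area),
      = m⁻²·cd.
  So lx² = m⁻⁴·cd².
  W = J/s (power = energy per time),
      = kg·m²·s⁻³.
  So W⁻¹ = kg⁻¹·m⁻²·s³.
  Combining: N·Pa·A·s⁻¹·m³·V·J⁻¹·lx²·W⁻¹ = (kg·m·s⁻²) · (kg·m⁻¹·s⁻²) · A · s⁻¹ · m³ · (kg·m²·s⁻³·A⁻¹) · (kg⁻¹·m⁻²·s²) · (m⁻⁴·cd²) · (kg⁻¹·m⁻²·s³) = kg·m⁻³·s⁻³·cd².
Both reduce to kg·m⁻³·s⁻³·cd².

Yes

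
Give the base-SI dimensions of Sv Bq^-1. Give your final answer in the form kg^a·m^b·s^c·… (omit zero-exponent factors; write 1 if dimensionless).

Sv = m²·s⁻².
Bq = s⁻¹.
So Bq⁻¹ = s.
Combining: Sv·Bq⁻¹ = (m²·s⁻²) · s = m²·s⁻¹.

m²·s⁻¹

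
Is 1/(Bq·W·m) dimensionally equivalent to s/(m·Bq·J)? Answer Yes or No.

Yes

Left side:
  Bq = s⁻¹.
  So Bq⁻¹ = s.
  W = kg·m²·s⁻³.
  So W⁻¹ = kg⁻¹·m⁻²·s³.
  Combining: Bq⁻¹·W⁻¹·m⁻¹ = s · (kg⁻¹·m⁻²·s³) · m⁻¹ = kg⁻¹·m⁻³·s⁴.
Right side:
  Bq = 1/s = s⁻¹ (activity is decays per second).
  So Bq⁻¹ = s.
  J = N·m (work = force × distance),
      = kg·m²·s⁻².
  So J⁻¹ = kg⁻¹·m⁻²·s².
  Combining: s·m⁻¹·Bq⁻¹·J⁻¹ = s · m⁻¹ · s · (kg⁻¹·m⁻²·s²) = kg⁻¹·m⁻³·s⁴.
Both reduce to kg⁻¹·m⁻³·s⁴.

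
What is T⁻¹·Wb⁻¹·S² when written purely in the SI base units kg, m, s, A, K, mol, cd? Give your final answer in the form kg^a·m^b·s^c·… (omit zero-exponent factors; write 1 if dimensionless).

kg⁻⁴·m⁻⁶·s¹⁰·A⁶

T = Wb/m² (flux density = flux per area),
    = kg·s⁻²·A⁻¹.
So T⁻¹ = kg⁻¹·s²·A.
Wb = V·s (flux: a volt is a weber per second),
    = kg·m²·s⁻²·A⁻¹.
So Wb⁻¹ = kg⁻¹·m⁻²·s²·A.
S = 1/Ω (conductance is reciprocal resistance),
    = kg⁻¹·m⁻²·s³·A².
So S² = kg⁻²·m⁻⁴·s⁶·A⁴.
Combining: T⁻¹·Wb⁻¹·S² = (kg⁻¹·s²·A) · (kg⁻¹·m⁻²·s²·A) · (kg⁻²·m⁻⁴·s⁶·A⁴) = kg⁻⁴·m⁻⁶·s¹⁰·A⁶.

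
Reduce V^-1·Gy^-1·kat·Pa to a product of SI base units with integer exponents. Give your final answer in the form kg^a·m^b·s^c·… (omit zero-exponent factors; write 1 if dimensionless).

m⁻⁵·s²·A·mol

V = kg·m²·s⁻³·A⁻¹.
So V⁻¹ = kg⁻¹·m⁻²·s³·A.
Gy = m²·s⁻².
So Gy⁻¹ = m⁻²·s².
kat = s⁻¹·mol.
Pa = kg·m⁻¹·s⁻².
Combining: V⁻¹·Gy⁻¹·kat·Pa = (kg⁻¹·m⁻²·s³·A) · (m⁻²·s²) · (s⁻¹·mol) · (kg·m⁻¹·s⁻²) = m⁻⁵·s²·A·mol.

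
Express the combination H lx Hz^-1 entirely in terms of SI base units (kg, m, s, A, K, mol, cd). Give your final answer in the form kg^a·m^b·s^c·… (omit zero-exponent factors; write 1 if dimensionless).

kg·s⁻¹·A⁻²·cd

H = kg·m²·s⁻²·A⁻².
lx = m⁻²·cd.
Hz = s⁻¹.
So Hz⁻¹ = s.
Combining: H·lx·Hz⁻¹ = (kg·m²·s⁻²·A⁻²) · (m⁻²·cd) · s = kg·s⁻¹·A⁻²·cd.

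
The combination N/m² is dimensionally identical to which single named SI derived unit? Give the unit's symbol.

Pa

N = kg·m/s² = kg·m·s⁻² (force = mass × acceleration).
Combining: m⁻²·N = m⁻² · (kg·m·s⁻²) = kg·m⁻¹·s⁻².
kg·m⁻¹·s⁻² is the base-SI form of the pascal.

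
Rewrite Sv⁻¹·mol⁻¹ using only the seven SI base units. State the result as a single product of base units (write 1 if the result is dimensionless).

m⁻²·s²·mol⁻¹

Sv = J/kg (equivalent dose = energy per mass),
    = m²·s⁻².
So Sv⁻¹ = m⁻²·s².
Combining: Sv⁻¹·mol⁻¹ = (m⁻²·s²) · mol⁻¹ = m⁻²·s²·mol⁻¹.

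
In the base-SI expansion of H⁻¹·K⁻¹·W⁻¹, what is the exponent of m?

-4

H = kg·m²·s⁻²·A⁻².
So H⁻¹ = kg⁻¹·m⁻²·s²·A².
W = kg·m²·s⁻³.
So W⁻¹ = kg⁻¹·m⁻²·s³.
Combining: H⁻¹·K⁻¹·W⁻¹ = (kg⁻¹·m⁻²·s²·A²) · K⁻¹ · (kg⁻¹·m⁻²·s³) = kg⁻²·m⁻⁴·s⁵·A²·K⁻¹.
The exponent of m is -4.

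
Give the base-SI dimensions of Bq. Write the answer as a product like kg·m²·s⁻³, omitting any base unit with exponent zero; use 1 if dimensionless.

Bq = s⁻¹.

s⁻¹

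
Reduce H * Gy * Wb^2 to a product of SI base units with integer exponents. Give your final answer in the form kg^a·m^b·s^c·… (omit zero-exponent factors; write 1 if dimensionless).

kg³·m⁸·s⁻⁸·A⁻⁴

H = Wb/A (inductance = flux per current),
    = kg·m²·s⁻²·A⁻².
Gy = J/kg (absorbed dose = energy per mass),
    = m²·s⁻².
Wb = V·s (flux: a volt is a weber per second),
    = kg·m²·s⁻²·A⁻¹.
So Wb² = kg²·m⁴·s⁻⁴·A⁻².
Combining: H·Gy·Wb² = (kg·m²·s⁻²·A⁻²) · (m²·s⁻²) · (kg²·m⁴·s⁻⁴·A⁻²) = kg³·m⁸·s⁻⁸·A⁻⁴.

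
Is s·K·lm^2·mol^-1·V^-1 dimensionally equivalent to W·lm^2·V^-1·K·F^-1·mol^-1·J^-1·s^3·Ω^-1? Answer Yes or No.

Yes

Left side:
  lm = cd·sr = cd (luminous flux; sr is dimensionless).
  So lm² = cd².
  V = W/A (potential = power per current),
      = kg·m²·s⁻³·A⁻¹.
  So V⁻¹ = kg⁻¹·m⁻²·s³·A.
  Combining: s·K·lm²·mol⁻¹·V⁻¹ = s · K · cd² · mol⁻¹ · (kg⁻¹·m⁻²·s³·A) = kg⁻¹·m⁻²·s⁴·A·K·mol⁻¹·cd².
Right side:
  W = J/s (power = energy per time),
      = kg·m²·s⁻³.
  lm = cd·sr = cd (luminous flux; sr is dimensionless).
  So lm² = cd².
  V = W/A (potential = power per current),
      = kg·m²·s⁻³·A⁻¹.
  So V⁻¹ = kg⁻¹·m⁻²·s³·A.
  F = C/V (capacitance = charge per voltage),
      = A·s/(kg·m²·s⁻³·A⁻¹) (substituting C and V),
      = kg⁻¹·m⁻²·s⁴·A².
  So F⁻¹ = kg·m²·s⁻⁴·A⁻².
  J = N·m (work = force × distance),
      = kg·m²·s⁻².
  So J⁻¹ = kg⁻¹·m⁻²·s².
  Ω = V/A (resistance = voltage per current),
      = kg·m²·s⁻³·A⁻².
  So Ω⁻¹ = kg⁻¹·m⁻²·s³·A².
  Combining: W·lm²·V⁻¹·K·F⁻¹·mol⁻¹·J⁻¹·s³·Ω⁻¹ = (kg·m²·s⁻³) · cd² · (kg⁻¹·m⁻²·s³·A) · K · (kg·m²·s⁻⁴·A⁻²) · mol⁻¹ · (kg⁻¹·m⁻²·s²) · s³ · (kg⁻¹·m⁻²·s³·A²) = kg⁻¹·m⁻²·s⁴·A·K·mol⁻¹·cd².
Both reduce to kg⁻¹·m⁻²·s⁴·A·K·mol⁻¹·cd².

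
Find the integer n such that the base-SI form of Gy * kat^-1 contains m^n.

2

Gy = J/kg (absorbed dose = energy per mass),
    = m²·s⁻².
kat = mol/s = s⁻¹·mol (catalytic activity).
So kat⁻¹ = s·mol⁻¹.
Combining: Gy·kat⁻¹ = (m²·s⁻²) · (s·mol⁻¹) = m²·s⁻¹·mol⁻¹.
The exponent of m is 2.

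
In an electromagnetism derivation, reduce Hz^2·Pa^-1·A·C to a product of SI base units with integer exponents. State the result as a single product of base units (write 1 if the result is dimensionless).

Hz = 1/s = s⁻¹ (frequency is cycles per second).
So Hz² = s⁻².
Pa = N/m² (pressure = force per area),
    = kg·m⁻¹·s⁻².
So Pa⁻¹ = kg⁻¹·m·s².
C = A·s = s·A (charge = current × time).
Combining: Hz²·Pa⁻¹·A·C = s⁻² · (kg⁻¹·m·s²) · A · (s·A) = kg⁻¹·m·s·A².

kg⁻¹·m·s·A²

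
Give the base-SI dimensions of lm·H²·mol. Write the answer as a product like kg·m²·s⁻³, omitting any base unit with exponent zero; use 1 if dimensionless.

kg²·m⁴·s⁻⁴·A⁻⁴·mol·cd

lm = cd·sr = cd (luminous flux; sr is dimensionless).
H = Wb/A (inductance = flux per current),
    = kg·m²·s⁻²·A⁻².
So H² = kg²·m⁴·s⁻⁴·A⁻⁴.
Combining: lm·H²·mol = cd · (kg²·m⁴·s⁻⁴·A⁻⁴) · mol = kg²·m⁴·s⁻⁴·A⁻⁴·mol·cd.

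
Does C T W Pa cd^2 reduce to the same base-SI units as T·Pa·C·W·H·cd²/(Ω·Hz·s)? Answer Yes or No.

No

Left side:
  C = A·s = s·A (charge = current × time).
  T = Wb/m² (flux density = flux per area),
      = kg·s⁻²·A⁻¹.
  W = J/s (power = energy per time),
      = kg·m²·s⁻³.
  Pa = N/m² (pressure = force per area),
      = kg·m⁻¹·s⁻².
  Combining: C·T·W·Pa·cd² = (s·A) · (kg·s⁻²·A⁻¹) · (kg·m²·s⁻³) · (kg·m⁻¹·s⁻²) · cd² = kg³·m·s⁻⁶·cd².
Right side:
  T = kg·s⁻²·A⁻¹.
  Pa = kg·m⁻¹·s⁻².
  C = s·A.
  W = kg·m²·s⁻³.
  Ω = kg·m²·s⁻³·A⁻².
  So Ω⁻¹ = kg⁻¹·m⁻²·s³·A².
  Hz = s⁻¹.
  So Hz⁻¹ = s.
  H = kg·m²·s⁻²·A⁻².
  Combining: T·Pa·C·W·Ω⁻¹·Hz⁻¹·H·s⁻¹·cd² = (kg·s⁻²·A⁻¹) · (kg·m⁻¹·s⁻²) · (s·A) · (kg·m²·s⁻³) · (kg⁻¹·m⁻²·s³·A²) · s · (kg·m²·s⁻²·A⁻²) · s⁻¹ · cd² = kg³·m·s⁻⁵·cd².
Left is kg³·m·s⁻⁶·cd²; right is kg³·m·s⁻⁵·cd² — different.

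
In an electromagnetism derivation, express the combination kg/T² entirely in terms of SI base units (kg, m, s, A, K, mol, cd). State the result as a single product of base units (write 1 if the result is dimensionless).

kg⁻¹·s⁴·A²

T = Wb/m² (flux density = flux per area),
    = kg·s⁻²·A⁻¹.
So T⁻² = kg⁻²·s⁴·A².
Combining: T⁻²·kg = (kg⁻²·s⁴·A²) · kg = kg⁻¹·s⁴·A².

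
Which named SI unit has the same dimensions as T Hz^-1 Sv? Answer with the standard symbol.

V

T = kg·s⁻²·A⁻¹.
Hz = s⁻¹.
So Hz⁻¹ = s.
Sv = m²·s⁻².
Combining: T·Hz⁻¹·Sv = (kg·s⁻²·A⁻¹) · s · (m²·s⁻²) = kg·m²·s⁻³·A⁻¹.
kg·m²·s⁻³·A⁻¹ is the base-SI form of the volt.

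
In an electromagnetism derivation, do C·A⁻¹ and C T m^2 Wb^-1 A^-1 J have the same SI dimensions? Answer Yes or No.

No

Left side:
  C = s·A.
  Combining: C·A⁻¹ = (s·A) · A⁻¹ = s.
Right side:
  C = s·A.
  T = kg·s⁻²·A⁻¹.
  Wb = kg·m²·s⁻²·A⁻¹.
  So Wb⁻¹ = kg⁻¹·m⁻²·s²·A.
  J = kg·m²·s⁻².
  Combining: C·T·m²·Wb⁻¹·A⁻¹·J = (s·A) · (kg·s⁻²·A⁻¹) · m² · (kg⁻¹·m⁻²·s²·A) · A⁻¹ · (kg·m²·s⁻²) = kg·m²·s⁻¹.
Left is s; right is kg·m²·s⁻¹ — different.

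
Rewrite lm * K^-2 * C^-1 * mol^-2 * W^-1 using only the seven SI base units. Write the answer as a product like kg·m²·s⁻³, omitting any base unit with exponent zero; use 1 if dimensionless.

kg⁻¹·m⁻²·s²·A⁻¹·K⁻²·mol⁻²·cd

lm = cd·sr = cd (luminous flux; sr is dimensionless).
C = A·s = s·A (charge = current × time).
So C⁻¹ = s⁻¹·A⁻¹.
W = J/s (power = energy per time),
    = kg·m²·s⁻³.
So W⁻¹ = kg⁻¹·m⁻²·s³.
Combining: lm·K⁻²·C⁻¹·mol⁻²·W⁻¹ = cd · K⁻² · (s⁻¹·A⁻¹) · mol⁻² · (kg⁻¹·m⁻²·s³) = kg⁻¹·m⁻²·s²·A⁻¹·K⁻²·mol⁻²·cd.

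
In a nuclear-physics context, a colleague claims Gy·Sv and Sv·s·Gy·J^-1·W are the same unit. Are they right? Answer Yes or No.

Left side:
  Gy = J/kg (absorbed dose = energy per mass),
      = m²·s⁻².
  Sv = J/kg (equivalent dose = energy per mass),
      = m²·s⁻².
  Combining: Gy·Sv = (m²·s⁻²) · (m²·s⁻²) = m⁴·s⁻⁴.
Right side:
  Sv = m²·s⁻².
  Gy = m²·s⁻².
  J = kg·m²·s⁻².
  So J⁻¹ = kg⁻¹·m⁻²·s².
  W = kg·m²·s⁻³.
  Combining: Sv·s·Gy·J⁻¹·W = (m²·s⁻²) · s · (m²·s⁻²) · (kg⁻¹·m⁻²·s²) · (kg·m²·s⁻³) = m⁴·s⁻⁴.
Both reduce to m⁴·s⁻⁴.

Yes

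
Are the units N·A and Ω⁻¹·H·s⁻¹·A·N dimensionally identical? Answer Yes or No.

Yes

Left side:
  N = kg·m/s² = kg·m·s⁻² (force = mass × acceleration).
  Combining: N·A = (kg·m·s⁻²) · A = kg·m·s⁻²·A.
Right side:
  Ω = V/A (resistance = voltage per current),
      = kg·m²·s⁻³·A⁻².
  So Ω⁻¹ = kg⁻¹·m⁻²·s³·A².
  H = Wb/A (inductance = flux per current),
      = kg·m²·s⁻²·A⁻².
  N = kg·m/s² = kg·m·s⁻² (force = mass × acceleration).
  Combining: Ω⁻¹·H·s⁻¹·A·N = (kg⁻¹·m⁻²·s³·A²) · (kg·m²·s⁻²·A⁻²) · s⁻¹ · A · (kg·m·s⁻²) = kg·m·s⁻²·A.
Both reduce to kg·m·s⁻²·A.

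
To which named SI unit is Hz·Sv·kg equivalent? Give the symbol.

W

Hz = 1/s = s⁻¹ (frequency is cycles per second).
Sv = J/kg (equivalent dose = energy per mass),
    = m²·s⁻².
Combining: Hz·Sv·kg = s⁻¹ · (m²·s⁻²) · kg = kg·m²·s⁻³.
kg·m²·s⁻³ is the base-SI form of the watt.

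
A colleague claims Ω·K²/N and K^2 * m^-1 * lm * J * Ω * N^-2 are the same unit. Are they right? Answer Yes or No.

No

Left side:
  Ω = V/A (resistance = voltage per current),
      = kg·m²·s⁻³·A⁻².
  N = kg·m/s² = kg·m·s⁻² (force = mass × acceleration).
  So N⁻¹ = kg⁻¹·m⁻¹·s².
  Combining: Ω·N⁻¹·K² = (kg·m²·s⁻³·A⁻²) · (kg⁻¹·m⁻¹·s²) · K² = m·s⁻¹·A⁻²·K².
Right side:
  lm = cd·sr = cd (luminous flux; sr is dimensionless).
  J = N·m (work = force × distance),
      = kg·m²·s⁻².
  Ω = V/A (resistance = voltage per current),
      = kg·m²·s⁻³·A⁻².
  N = kg·m/s² = kg·m·s⁻² (force = mass × acceleration).
  So N⁻² = kg⁻²·m⁻²·s⁴.
  Combining: K²·m⁻¹·lm·J·Ω·N⁻² = K² · m⁻¹ · cd · (kg·m²·s⁻²) · (kg·m²·s⁻³·A⁻²) · (kg⁻²·m⁻²·s⁴) = m·s⁻¹·A⁻²·K²·cd.
Left is m·s⁻¹·A⁻²·K²; right is m·s⁻¹·A⁻²·K²·cd — different.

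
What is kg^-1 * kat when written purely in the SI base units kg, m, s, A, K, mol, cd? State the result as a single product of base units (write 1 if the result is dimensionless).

kg⁻¹·s⁻¹·mol

kat = mol/s = s⁻¹·mol (catalytic activity).
Combining: kg⁻¹·kat = kg⁻¹ · (s⁻¹·mol) = kg⁻¹·s⁻¹·mol.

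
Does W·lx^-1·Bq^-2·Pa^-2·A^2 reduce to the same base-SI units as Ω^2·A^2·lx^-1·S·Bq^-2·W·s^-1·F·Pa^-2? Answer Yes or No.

Yes

Left side:
  W = J/s (power = energy per time),
      = kg·m²·s⁻³.
  lx = lm/m² (illuminance = luminous flux per area),
      = m⁻²·cd.
  So lx⁻¹ = m²·cd⁻¹.
  Bq = 1/s = s⁻¹ (activity is decays per second).
  So Bq⁻² = s².
  Pa = N/m² (pressure = force per area),
      = kg·m⁻¹·s⁻².
  So Pa⁻² = kg⁻²·m²·s⁴.
  Combining: W·lx⁻¹·Bq⁻²·Pa⁻²·A² = (kg·m²·s⁻³) · (m²·cd⁻¹) · s² · (kg⁻²·m²·s⁴) · A² = kg⁻¹·m⁶·s³·A²·cd⁻¹.
Right side:
  Ω = V/A (resistance = voltage per current),
      = kg·m²·s⁻³·A⁻².
  So Ω² = kg²·m⁴·s⁻⁶·A⁻⁴.
  lx = lm/m² (illuminance = luminous flux per area),
      = m⁻²·cd.
  So lx⁻¹ = m²·cd⁻¹.
  S = 1/Ω (conductance is reciprocal resistance),
      = kg⁻¹·m⁻²·s³·A².
  Bq = 1/s = s⁻¹ (activity is decays per second).
  So Bq⁻² = s².
  W = J/s (power = energy per time),
      = kg·m²·s⁻³.
  F = C/V (capacitance = charge per voltage),
      = A·s/(kg·m²·s⁻³·A⁻¹) (substituting C and V),
      = kg⁻¹·m⁻²·s⁴·A².
  Pa = N/m² (pressure = force per area),
      = kg·m⁻¹·s⁻².
  So Pa⁻² = kg⁻²·m²·s⁴.
  Combining: Ω²·A²·lx⁻¹·S·Bq⁻²·W·s⁻¹·F·Pa⁻² = (kg²·m⁴·s⁻⁶·A⁻⁴) · A² · (m²·cd⁻¹) · (kg⁻¹·m⁻²·s³·A²) · s² · (kg·m²·s⁻³) · s⁻¹ · (kg⁻¹·m⁻²·s⁴·A²) · (kg⁻²·m²·s⁴) = kg⁻¹·m⁶·s³·A²·cd⁻¹.
Both reduce to kg⁻¹·m⁶·s³·A²·cd⁻¹.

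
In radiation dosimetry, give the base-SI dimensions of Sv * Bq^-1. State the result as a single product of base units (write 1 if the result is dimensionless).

m²·s⁻¹

Sv = J/kg (equivalent dose = energy per mass),
    = m²·s⁻².
Bq = 1/s = s⁻¹ (activity is decays per second).
So Bq⁻¹ = s.
Combining: Sv·Bq⁻¹ = (m²·s⁻²) · s = m²·s⁻¹.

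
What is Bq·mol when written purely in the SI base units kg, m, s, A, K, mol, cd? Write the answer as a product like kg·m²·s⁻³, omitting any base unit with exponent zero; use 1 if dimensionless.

s⁻¹·mol

Bq = 1/s = s⁻¹ (activity is decays per second).
Combining: Bq·mol = s⁻¹ · mol = s⁻¹·mol.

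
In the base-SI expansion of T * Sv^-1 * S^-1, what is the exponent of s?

T = kg·s⁻²·A⁻¹.
Sv = m²·s⁻².
So Sv⁻¹ = m⁻²·s².
S = kg⁻¹·m⁻²·s³·A².
So S⁻¹ = kg·m²·s⁻³·A⁻².
Combining: T·Sv⁻¹·S⁻¹ = (kg·s⁻²·A⁻¹) · (m⁻²·s²) · (kg·m²·s⁻³·A⁻²) = kg²·s⁻³·A⁻³.
The exponent of s is -3.

-3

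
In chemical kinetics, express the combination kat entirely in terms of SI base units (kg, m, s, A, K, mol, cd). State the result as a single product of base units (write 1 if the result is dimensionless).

s⁻¹·mol

kat = s⁻¹·mol.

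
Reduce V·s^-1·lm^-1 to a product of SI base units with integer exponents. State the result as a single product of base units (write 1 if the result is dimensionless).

kg·m²·s⁻⁴·A⁻¹·cd⁻¹

V = kg·m²·s⁻³·A⁻¹.
lm = cd.
So lm⁻¹ = cd⁻¹.
Combining: V·s⁻¹·lm⁻¹ = (kg·m²·s⁻³·A⁻¹) · s⁻¹ · cd⁻¹ = kg·m²·s⁻⁴·A⁻¹·cd⁻¹.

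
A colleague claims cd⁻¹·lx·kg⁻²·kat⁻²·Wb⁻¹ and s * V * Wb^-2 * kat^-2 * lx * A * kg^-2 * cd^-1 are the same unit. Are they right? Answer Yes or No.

Left side:
  lx = lm/m² (illuminance = luminous flux per area),
      = m⁻²·cd.
  kat = mol/s = s⁻¹·mol (catalytic activity).
  So kat⁻² = s²·mol⁻².
  Wb = V·s (flux: a volt is a weber per second),
      = kg·m²·s⁻²·A⁻¹.
  So Wb⁻¹ = kg⁻¹·m⁻²·s²·A.
  Combining: cd⁻¹·lx·kg⁻²·kat⁻²·Wb⁻¹ = cd⁻¹ · (m⁻²·cd) · kg⁻² · (s²·mol⁻²) · (kg⁻¹·m⁻²·s²·A) = kg⁻³·m⁻⁴·s⁴·A·mol⁻².
Right side:
  V = W/A (potential = power per current),
      = kg·m²·s⁻³·A⁻¹.
  Wb = V·s (flux: a volt is a weber per second),
      = kg·m²·s⁻²·A⁻¹.
  So Wb⁻² = kg⁻²·m⁻⁴·s⁴·A².
  kat = mol/s = s⁻¹·mol (catalytic activity).
  So kat⁻² = s²·mol⁻².
  lx = lm/m² (illuminance = luminous flux per area),
      = m⁻²·cd.
  Combining: s·V·Wb⁻²·kat⁻²·lx·A·kg⁻²·cd⁻¹ = s · (kg·m²·s⁻³·A⁻¹) · (kg⁻²·m⁻⁴·s⁴·A²) · (s²·mol⁻²) · (m⁻²·cd) · A · kg⁻² · cd⁻¹ = kg⁻³·m⁻⁴·s⁴·A²·mol⁻².
Left is kg⁻³·m⁻⁴·s⁴·A·mol⁻²; right is kg⁻³·m⁻⁴·s⁴·A²·mol⁻² — different.

No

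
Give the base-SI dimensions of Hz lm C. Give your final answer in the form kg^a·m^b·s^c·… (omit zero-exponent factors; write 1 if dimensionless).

A·cd

Hz = s⁻¹.
lm = cd.
C = s·A.
Combining: Hz·lm·C = s⁻¹ · cd · (s·A) = A·cd.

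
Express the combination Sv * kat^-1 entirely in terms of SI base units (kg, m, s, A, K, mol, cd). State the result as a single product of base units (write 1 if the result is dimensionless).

Sv = J/kg (equivalent dose = energy per mass),
    = m²·s⁻².
kat = mol/s = s⁻¹·mol (catalytic activity).
So kat⁻¹ = s·mol⁻¹.
Combining: Sv·kat⁻¹ = (m²·s⁻²) · (s·mol⁻¹) = m²·s⁻¹·mol⁻¹.

m²·s⁻¹·mol⁻¹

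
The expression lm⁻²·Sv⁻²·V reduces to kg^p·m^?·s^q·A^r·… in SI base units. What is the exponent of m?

-2

lm = cd.
So lm⁻² = cd⁻².
Sv = m²·s⁻².
So Sv⁻² = m⁻⁴·s⁴.
V = kg·m²·s⁻³·A⁻¹.
Combining: lm⁻²·Sv⁻²·V = cd⁻² · (m⁻⁴·s⁴) · (kg·m²·s⁻³·A⁻¹) = kg·m⁻²·s·A⁻¹·cd⁻².
The exponent of m is -2.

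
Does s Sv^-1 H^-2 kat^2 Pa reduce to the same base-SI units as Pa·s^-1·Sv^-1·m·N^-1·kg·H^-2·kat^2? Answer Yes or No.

Yes

Left side:
  Sv = m²·s⁻².
  So Sv⁻¹ = m⁻²·s².
  H = kg·m²·s⁻²·A⁻².
  So H⁻² = kg⁻²·m⁻⁴·s⁴·A⁴.
  kat = s⁻¹·mol.
  So kat² = s⁻²·mol².
  Pa = kg·m⁻¹·s⁻².
  Combining: s·Sv⁻¹·H⁻²·kat²·Pa = s · (m⁻²·s²) · (kg⁻²·m⁻⁴·s⁴·A⁴) · (s⁻²·mol²) · (kg·m⁻¹·s⁻²) = kg⁻¹·m⁻⁷·s³·A⁴·mol².
Right side:
  Pa = N/m² (pressure = force per area),
      = kg·m⁻¹·s⁻².
  Sv = J/kg (equivalent dose = energy per mass),
      = m²·s⁻².
  So Sv⁻¹ = m⁻²·s².
  N = kg·m/s² = kg·m·s⁻² (force = mass × acceleration).
  So N⁻¹ = kg⁻¹·m⁻¹·s².
  H = Wb/A (inductance = flux per current),
      = kg·m²·s⁻²·A⁻².
  So H⁻² = kg⁻²·m⁻⁴·s⁴·A⁴.
  kat = mol/s = s⁻¹·mol (catalytic activity).
  So kat² = s⁻²·mol².
  Combining: Pa·s⁻¹·Sv⁻¹·m·N⁻¹·kg·H⁻²·kat² = (kg·m⁻¹·s⁻²) · s⁻¹ · (m⁻²·s²) · m · (kg⁻¹·m⁻¹·s²) · kg · (kg⁻²·m⁻⁴·s⁴·A⁴) · (s⁻²·mol²) = kg⁻¹·m⁻⁷·s³·A⁴·mol².
Both reduce to kg⁻¹·m⁻⁷·s³·A⁴·mol².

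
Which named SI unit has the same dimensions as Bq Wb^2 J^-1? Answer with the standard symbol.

Ω

Bq = s⁻¹.
Wb = kg·m²·s⁻²·A⁻¹.
So Wb² = kg²·m⁴·s⁻⁴·A⁻².
J = kg·m²·s⁻².
So J⁻¹ = kg⁻¹·m⁻²·s².
Combining: Bq·Wb²·J⁻¹ = s⁻¹ · (kg²·m⁴·s⁻⁴·A⁻²) · (kg⁻¹·m⁻²·s²) = kg·m²·s⁻³·A⁻².
kg·m²·s⁻³·A⁻² is the base-SI form of the ohm.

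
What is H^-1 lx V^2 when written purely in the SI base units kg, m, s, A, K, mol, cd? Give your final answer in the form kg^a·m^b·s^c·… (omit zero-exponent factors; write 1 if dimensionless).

kg·s⁻⁴·cd

H = Wb/A (inductance = flux per current),
    = kg·m²·s⁻²·A⁻².
So H⁻¹ = kg⁻¹·m⁻²·s²·A².
lx = lm/m² (illuminance = luminous flux per area),
    = m⁻²·cd.
V = W/A (potential = power per current),
    = kg·m²·s⁻³·A⁻¹.
So V² = kg²·m⁴·s⁻⁶·A⁻².
Combining: H⁻¹·lx·V² = (kg⁻¹·m⁻²·s²·A²) · (m⁻²·cd) · (kg²·m⁴·s⁻⁶·A⁻²) = kg·s⁻⁴·cd.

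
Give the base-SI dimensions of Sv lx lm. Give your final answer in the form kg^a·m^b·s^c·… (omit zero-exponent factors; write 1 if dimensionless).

s⁻²·cd²

Sv = m²·s⁻².
lx = m⁻²·cd.
lm = cd.
Combining: Sv·lx·lm = (m²·s⁻²) · (m⁻²·cd) · cd = s⁻²·cd².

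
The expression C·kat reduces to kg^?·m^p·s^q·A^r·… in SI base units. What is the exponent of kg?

0

C = A·s = s·A (charge = current × time).
kat = mol/s = s⁻¹·mol (catalytic activity).
Combining: C·kat = (s·A) · (s⁻¹·mol) = A·mol.
The exponent of kg is 0.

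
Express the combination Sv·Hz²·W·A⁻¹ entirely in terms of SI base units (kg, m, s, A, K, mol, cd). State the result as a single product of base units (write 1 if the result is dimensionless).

kg·m⁴·s⁻⁷·A⁻¹

Sv = m²·s⁻².
Hz = s⁻¹.
So Hz² = s⁻².
W = kg·m²·s⁻³.
Combining: Sv·Hz²·W·A⁻¹ = (m²·s⁻²) · s⁻² · (kg·m²·s⁻³) · A⁻¹ = kg·m⁴·s⁻⁷·A⁻¹.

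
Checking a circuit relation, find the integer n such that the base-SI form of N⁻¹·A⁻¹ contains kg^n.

N = kg·m/s² = kg·m·s⁻² (force = mass × acceleration).
So N⁻¹ = kg⁻¹·m⁻¹·s².
Combining: N⁻¹·A⁻¹ = (kg⁻¹·m⁻¹·s²) · A⁻¹ = kg⁻¹·m⁻¹·s²·A⁻¹.
The exponent of kg is -1.

-1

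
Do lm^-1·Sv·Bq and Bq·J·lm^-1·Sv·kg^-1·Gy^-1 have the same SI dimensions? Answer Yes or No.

Yes

Left side:
  lm = cd·sr = cd (luminous flux; sr is dimensionless).
  So lm⁻¹ = cd⁻¹.
  Sv = J/kg (equivalent dose = energy per mass),
      = m²·s⁻².
  Bq = 1/s = s⁻¹ (activity is decays per second).
  Combining: lm⁻¹·Sv·Bq = cd⁻¹ · (m²·s⁻²) · s⁻¹ = m²·s⁻³·cd⁻¹.
Right side:
  Bq = s⁻¹.
  J = kg·m²·s⁻².
  lm = cd.
  So lm⁻¹ = cd⁻¹.
  Sv = m²·s⁻².
  Gy = m²·s⁻².
  So Gy⁻¹ = m⁻²·s².
  Combining: Bq·J·lm⁻¹·Sv·kg⁻¹·Gy⁻¹ = s⁻¹ · (kg·m²·s⁻²) · cd⁻¹ · (m²·s⁻²) · kg⁻¹ · (m⁻²·s²) = m²·s⁻³·cd⁻¹.
Both reduce to m²·s⁻³·cd⁻¹.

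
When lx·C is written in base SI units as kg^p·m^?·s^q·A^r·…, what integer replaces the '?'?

-2

lx = m⁻²·cd.
C = s·A.
Combining: lx·C = (m⁻²·cd) · (s·A) = m⁻²·s·A·cd.
The exponent of m is -2.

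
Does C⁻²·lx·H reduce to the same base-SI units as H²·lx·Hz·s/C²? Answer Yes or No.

No

Left side:
  C = s·A.
  So C⁻² = s⁻²·A⁻².
  lx = m⁻²·cd.
  H = kg·m²·s⁻²·A⁻².
  Combining: C⁻²·lx·H = (s⁻²·A⁻²) · (m⁻²·cd) · (kg·m²·s⁻²·A⁻²) = kg·s⁻⁴·A⁻⁴·cd.
Right side:
  H = kg·m²·s⁻²·A⁻².
  So H² = kg²·m⁴·s⁻⁴·A⁻⁴.
  lx = m⁻²·cd.
  C = s·A.
  So C⁻² = s⁻²·A⁻².
  Hz = s⁻¹.
  Combining: H²·lx·C⁻²·Hz·s = (kg²·m⁴·s⁻⁴·A⁻⁴) · (m⁻²·cd) · (s⁻²·A⁻²) · s⁻¹ · s = kg²·m²·s⁻⁶·A⁻⁶·cd.
Left is kg·s⁻⁴·A⁻⁴·cd; right is kg²·m²·s⁻⁶·A⁻⁶·cd — different.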